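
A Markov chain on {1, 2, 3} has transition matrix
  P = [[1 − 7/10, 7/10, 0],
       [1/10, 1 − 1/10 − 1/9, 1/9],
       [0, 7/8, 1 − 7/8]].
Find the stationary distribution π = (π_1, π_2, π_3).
π = (9/80, 63/80, 1/10)

This is a birth-death chain on three states, which satisfies detailed balance: π_1 · P_{12} = π_2 · P_{21} and π_2 · P_{23} = π_3 · P_{32}.
From π_1 · 7/10 = π_2 · 1/10: π_2/π_1 = (7/10)/(1/10) = 7.
From π_2 · 1/9 = π_3 · 7/8: π_3/π_2 = (1/9)/(7/8) = 8/63.
Take π_1 proportional to 1; then unnormalized π = (1, 7, 8/9). Normalize by dividing by the sum 80/9:
  π = (9/80, 63/80, 1/10).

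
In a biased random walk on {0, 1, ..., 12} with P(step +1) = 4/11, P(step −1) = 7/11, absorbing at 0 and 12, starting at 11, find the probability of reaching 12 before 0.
P(hit 12 before 0) = (1 − (7/4)^11) / (1 − (7/4)^12) = 2630843252/4608169995

Let u_k denote P(reach 12 before 0 | start at k). Boundary: u_0 = 0, u_12 = 1. Recurrence: u_k = 4/11·u_{k+1} + 7/11·u_{k-1} for 1 ≤ k ≤ 11. Try u_k = A + B·r^k with r = q/p = (7/11)/(4/11) = 7/4. Substitution satisfies the recurrence; boundary conditions give:
  u_k = (1 − r^k) / (1 − r^N) = (1 − (7/4)^11) / (1 − (7/4)^12) = 2630843252/4608169995.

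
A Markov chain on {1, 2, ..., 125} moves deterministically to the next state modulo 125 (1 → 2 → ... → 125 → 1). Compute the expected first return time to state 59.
E[T_59 | X_0 = 59] = 125

The chain cycles deterministically, so starting at state 59 it returns in exactly 125 steps. Equivalently, the stationary distribution is uniform π_j = 1/125 for every state j, so by Kac's formula E[T_59] = 1/π_59 = 125.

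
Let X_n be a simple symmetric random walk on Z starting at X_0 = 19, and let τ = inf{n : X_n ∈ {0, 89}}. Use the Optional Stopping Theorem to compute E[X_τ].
E[X_τ] = 19

X_n is a martingale and τ is a bounded-mean stopping time (indeed τ is finite a.s. with bounded expectation since the walk is in a bounded region). By the OST, E[X_τ] = E[X_0] = 19. Equivalently: E[X_τ] = 89 · P(hit 89 first) + 0 · P(hit 0 first) = 89 · (19/89) = 19.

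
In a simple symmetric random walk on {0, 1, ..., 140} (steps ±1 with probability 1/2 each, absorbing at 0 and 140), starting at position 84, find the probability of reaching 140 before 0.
P(hit 140 before 0) = 84/140 = 3/5

Let u_k = P(hit 140 before 0 | start at k). Then u_0 = 0, u_140 = 1, and u_k = u_{k-1}/2 + u_{k+1}/2 for 1 ≤ k ≤ 139. This harmonic recurrence is solved by u_k = k/140, giving u_84 = 84/140 = 3/5.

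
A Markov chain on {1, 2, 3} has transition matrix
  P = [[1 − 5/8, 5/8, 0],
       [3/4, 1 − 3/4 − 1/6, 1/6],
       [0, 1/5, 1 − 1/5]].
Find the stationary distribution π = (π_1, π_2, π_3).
π = (36/91, 30/91, 25/91)

This is a birth-death chain on three states, which satisfies detailed balance: π_1 · P_{12} = π_2 · P_{21} and π_2 · P_{23} = π_3 · P_{32}.
From π_1 · 5/8 = π_2 · 3/4: π_2/π_1 = (5/8)/(3/4) = 5/6.
From π_2 · 1/6 = π_3 · 1/5: π_3/π_2 = (1/6)/(1/5) = 5/6.
Take π_1 proportional to 1; then unnormalized π = (1, 5/6, 25/36). Normalize by dividing by the sum 91/36:
  π = (36/91, 30/91, 25/91).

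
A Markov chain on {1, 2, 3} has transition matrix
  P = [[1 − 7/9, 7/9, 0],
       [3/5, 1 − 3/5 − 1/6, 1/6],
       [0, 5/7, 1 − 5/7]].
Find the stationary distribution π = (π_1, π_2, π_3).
π = (162/421, 210/421, 49/421)

This is a birth-death chain on three states, which satisfies detailed balance: π_1 · P_{12} = π_2 · P_{21} and π_2 · P_{23} = π_3 · P_{32}.
From π_1 · 7/9 = π_2 · 3/5: π_2/π_1 = (7/9)/(3/5) = 35/27.
From π_2 · 1/6 = π_3 · 5/7: π_3/π_2 = (1/6)/(5/7) = 7/30.
Take π_1 proportional to 1; then unnormalized π = (1, 35/27, 49/162). Normalize by dividing by the sum 421/162:
  π = (162/421, 210/421, 49/421).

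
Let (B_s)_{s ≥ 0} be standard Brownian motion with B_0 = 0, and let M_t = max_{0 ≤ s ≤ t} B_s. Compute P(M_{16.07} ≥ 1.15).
P(M_{16.07} ≥ 1.15) = 2·P(B_{16.07} ≥ 1.15) = 2(1 − Φ(1.15/√16.07)) ≈ 0.7742

By the reflection principle for Brownian motion, P(M_t ≥ a) = 2 · P(B_t ≥ a) for a ≥ 0. Since B_t ~ N(0, t), P(B_t ≥ 1.15) = 1 − Φ(1.15/√t) = 1 − Φ(1.15/√16.07) = 1 − Φ(0.2869). So
  P(M_{16.07} ≥ 1.15) = 2(1 − Φ(0.2869)) ≈ 0.7742.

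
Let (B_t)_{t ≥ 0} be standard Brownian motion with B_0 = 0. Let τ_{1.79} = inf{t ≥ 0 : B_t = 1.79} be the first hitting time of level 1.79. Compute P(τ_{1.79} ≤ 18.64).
P(τ_{1.79} ≤ 18.64) = 2(1 − Φ(1.79/√18.64)) = 2(1 − Φ(0.4146)) ≈ 0.6784

By the reflection principle for standard BM, P(τ_b ≤ t) = 2 · P(B_t ≥ b). Since B_t ~ N(0, t), P(B_t ≥ 1.79) = 1 − Φ(1.79/√t) = 1 − Φ(1.79/√18.64) = 1 − Φ(0.4146) ≈ 0.33922. Doubling: P(τ_{1.79} ≤ 18.64) ≈ 2 · 0.33922 = 0.67844 ≈ 0.6784.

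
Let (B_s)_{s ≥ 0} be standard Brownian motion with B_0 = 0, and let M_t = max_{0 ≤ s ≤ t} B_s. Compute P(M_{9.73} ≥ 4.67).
P(M_{9.73} ≥ 4.67) = 2·P(B_{9.73} ≥ 4.67) = 2(1 − Φ(4.67/√9.73)) ≈ 0.1344

By the reflection principle for Brownian motion, P(M_t ≥ a) = 2 · P(B_t ≥ a) for a ≥ 0. Since B_t ~ N(0, t), P(B_t ≥ 4.67) = 1 − Φ(4.67/√t) = 1 − Φ(4.67/√9.73) = 1 − Φ(1.4971). So
  P(M_{9.73} ≥ 4.67) = 2(1 − Φ(1.4971)) ≈ 0.1344.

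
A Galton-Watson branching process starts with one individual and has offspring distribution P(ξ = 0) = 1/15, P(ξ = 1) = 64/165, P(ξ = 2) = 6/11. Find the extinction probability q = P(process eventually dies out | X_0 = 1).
q = 11/90

The pgf is f(s) = 1/15 + 64/165·s + 6/11·s². The extinction probability q is the smallest fixed point of f in [0, 1]. Setting s = f(s):
  6/11·s² + (64/165 − 1)·s + 1/15 = 0
  6/11·s² − (1/15 + 6/11)·s + 1/15 = 0
which factors as (s − 1)·(6/11·s − 1/15) = 0, giving roots s = 1 and s = (1/15)/(6/11) = 11/90.
Mean offspring μ = 64/165 + 2·6/11 = 244/165 > 1 (supercritical), so q < 1. The extinction probability is the smaller root: q = (1/15)/(6/11) = 11/90.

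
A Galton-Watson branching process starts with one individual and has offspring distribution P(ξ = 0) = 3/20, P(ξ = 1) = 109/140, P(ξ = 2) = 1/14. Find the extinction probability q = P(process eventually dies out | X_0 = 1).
q = 1

Mean offspring μ = 0·3/20 + 1·109/140 + 2·1/14 = 129/140 ≤ 1. For μ ≤ 1 with offspring not concentrated at 1, the Galton-Watson process goes extinct almost surely, so q = 1.
(Algebraic check: The pgf is f(s) = 3/20 + 109/140·s + 1/14·s². The extinction probability q is the smallest fixed point of f in [0, 1]. Setting s = f(s):
  1/14·s² + (109/140 − 1)·s + 3/20 = 0
  1/14·s² − (3/20 + 1/14)·s + 3/20 = 0
which factors as (s − 1)·(1/14·s − 3/20) = 0, giving roots s = 1 and s = (3/20)/(1/14) = 21/10. Since 21/10 ≥ 1, the smallest root in [0, 1] is s = 1.)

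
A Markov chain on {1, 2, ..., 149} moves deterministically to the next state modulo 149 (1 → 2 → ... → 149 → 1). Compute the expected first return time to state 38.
E[T_38 | X_0 = 38] = 149

The chain cycles deterministically, so starting at state 38 it returns in exactly 149 steps. Equivalently, the stationary distribution is uniform π_j = 1/149 for every state j, so by Kac's formula E[T_38] = 1/π_38 = 149.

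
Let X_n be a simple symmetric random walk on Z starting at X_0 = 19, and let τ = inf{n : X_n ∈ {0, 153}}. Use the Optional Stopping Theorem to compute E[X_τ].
E[X_τ] = 19

X_n is a martingale and τ is a bounded-mean stopping time (indeed τ is finite a.s. with bounded expectation since the walk is in a bounded region). By the OST, E[X_τ] = E[X_0] = 19. Equivalently: E[X_τ] = 153 · P(hit 153 first) + 0 · P(hit 0 first) = 153 · (19/153) = 19.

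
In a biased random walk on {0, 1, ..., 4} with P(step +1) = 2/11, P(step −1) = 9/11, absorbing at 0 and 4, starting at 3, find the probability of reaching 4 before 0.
P(hit 4 before 0) = (1 − (9/2)^3) / (1 − (9/2)^4) = 206/935

Let u_k denote P(reach 4 before 0 | start at k). Boundary: u_0 = 0, u_4 = 1. Recurrence: u_k = 2/11·u_{k+1} + 9/11·u_{k-1} for 1 ≤ k ≤ 3. Try u_k = A + B·r^k with r = q/p = (9/11)/(2/11) = 9/2. Substitution satisfies the recurrence; boundary conditions give:
  u_k = (1 − r^k) / (1 − r^N) = (1 − (9/2)^3) / (1 − (9/2)^4) = 206/935.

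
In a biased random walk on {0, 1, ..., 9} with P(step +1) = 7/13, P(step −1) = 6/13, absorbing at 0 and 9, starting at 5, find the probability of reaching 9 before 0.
P(hit 9 before 0) = (1 − (6/7)^5) / (1 − (6/7)^9) = 21683431/30275911

Let u_k denote P(reach 9 before 0 | start at k). Boundary: u_0 = 0, u_9 = 1. Recurrence: u_k = 7/13·u_{k+1} + 6/13·u_{k-1} for 1 ≤ k ≤ 8. Try u_k = A + B·r^k with r = q/p = (6/13)/(7/13) = 6/7. Substitution satisfies the recurrence; boundary conditions give:
  u_k = (1 − r^k) / (1 − r^N) = (1 − (6/7)^5) / (1 − (6/7)^9) = 21683431/30275911.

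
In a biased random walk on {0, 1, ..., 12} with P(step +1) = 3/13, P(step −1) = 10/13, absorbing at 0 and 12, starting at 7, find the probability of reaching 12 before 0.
P(hit 12 before 0) = (1 − (10/3)^7) / (1 − (10/3)^12) = 347066937/142857066937

Let u_k denote P(reach 12 before 0 | start at k). Boundary: u_0 = 0, u_12 = 1. Recurrence: u_k = 3/13·u_{k+1} + 10/13·u_{k-1} for 1 ≤ k ≤ 11. Try u_k = A + B·r^k with r = q/p = (10/13)/(3/13) = 10/3. Substitution satisfies the recurrence; boundary conditions give:
  u_k = (1 − r^k) / (1 − r^N) = (1 − (10/3)^7) / (1 − (10/3)^12) = 347066937/142857066937.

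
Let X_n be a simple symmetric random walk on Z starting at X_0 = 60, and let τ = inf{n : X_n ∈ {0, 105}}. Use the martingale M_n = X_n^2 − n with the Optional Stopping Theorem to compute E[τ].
E[τ] = 2700

M_n = X_n^2 − n is a martingale (since E[X_{n+1}^2 | F_n] = X_n^2 + 1). By OST (τ has finite mean in a bounded region), E[M_τ] = E[M_0] = X_0^2 − 0 = 60^2 = 3600. Also E[M_τ] = E[X_τ^2] − E[τ]. The walk exits at 0 or 105, with P(hit 105 first) = 60/105, so E[X_τ^2] = 105^2 · 60/105 + 0 = 6300. Thus E[τ] = E[X_τ^2] − E[M_τ] = 6300 − 3600 = 2700 = 60(105 − 60) = 2700.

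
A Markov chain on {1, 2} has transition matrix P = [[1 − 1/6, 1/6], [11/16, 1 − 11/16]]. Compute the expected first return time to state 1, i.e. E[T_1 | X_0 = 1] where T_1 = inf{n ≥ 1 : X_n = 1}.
E[T_1 | X_0 = 1] = 1/π_1 = 41/33

For an irreducible recurrent Markov chain with stationary distribution π, E[T_i | X_0 = i] = 1/π_i (Kac's formula). Here π_1 = (11/16)/(1/6 + 11/16) = (11/16)/(41/48) = 33/41, so E[T_1 | X_0 = 1] = 1/π_1 = (1/6 + 11/16)/(11/16) = (41/48)/(11/16) = 41/33.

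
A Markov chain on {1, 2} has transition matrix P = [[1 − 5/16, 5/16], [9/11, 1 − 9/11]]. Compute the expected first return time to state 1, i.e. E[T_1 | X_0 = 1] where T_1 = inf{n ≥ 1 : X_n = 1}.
E[T_1 | X_0 = 1] = 1/π_1 = 199/144

For an irreducible recurrent Markov chain with stationary distribution π, E[T_i | X_0 = i] = 1/π_i (Kac's formula). Here π_1 = (9/11)/(5/16 + 9/11) = (9/11)/(199/176) = 144/199, so E[T_1 | X_0 = 1] = 1/π_1 = (5/16 + 9/11)/(9/11) = (199/176)/(9/11) = 199/144.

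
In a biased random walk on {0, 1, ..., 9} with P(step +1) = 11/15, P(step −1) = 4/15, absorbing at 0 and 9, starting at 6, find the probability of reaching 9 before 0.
P(hit 9 before 0) = (1 − (4/11)^6) / (1 − (4/11)^9) = 1856745/1860841

Let u_k denote P(reach 9 before 0 | start at k). Boundary: u_0 = 0, u_9 = 1. Recurrence: u_k = 11/15·u_{k+1} + 4/15·u_{k-1} for 1 ≤ k ≤ 8. Try u_k = A + B·r^k with r = q/p = (4/15)/(11/15) = 4/11. Substitution satisfies the recurrence; boundary conditions give:
  u_k = (1 − r^k) / (1 − r^N) = (1 − (4/11)^6) / (1 − (4/11)^9) = 1856745/1860841.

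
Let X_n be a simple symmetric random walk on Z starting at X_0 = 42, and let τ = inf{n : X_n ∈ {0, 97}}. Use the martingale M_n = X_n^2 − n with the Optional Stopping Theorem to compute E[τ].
E[τ] = 2310

M_n = X_n^2 − n is a martingale (since E[X_{n+1}^2 | F_n] = X_n^2 + 1). By OST (τ has finite mean in a bounded region), E[M_τ] = E[M_0] = X_0^2 − 0 = 42^2 = 1764. Also E[M_τ] = E[X_τ^2] − E[τ]. The walk exits at 0 or 97, with P(hit 97 first) = 42/97, so E[X_τ^2] = 97^2 · 42/97 + 0 = 4074. Thus E[τ] = E[X_τ^2] − E[M_τ] = 4074 − 1764 = 2310 = 42(97 − 42) = 2310.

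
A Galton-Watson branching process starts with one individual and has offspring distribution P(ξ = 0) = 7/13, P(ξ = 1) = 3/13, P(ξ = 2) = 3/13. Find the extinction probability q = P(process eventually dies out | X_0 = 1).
q = 1

Mean offspring μ = 0·7/13 + 1·3/13 + 2·3/13 = 9/13 ≤ 1. For μ ≤ 1 with offspring not concentrated at 1, the Galton-Watson process goes extinct almost surely, so q = 1.
(Algebraic check: The pgf is f(s) = 7/13 + 3/13·s + 3/13·s². The extinction probability q is the smallest fixed point of f in [0, 1]. Setting s = f(s):
  3/13·s² + (3/13 − 1)·s + 7/13 = 0
  3/13·s² − (7/13 + 3/13)·s + 7/13 = 0
which factors as (s − 1)·(3/13·s − 7/13) = 0, giving roots s = 1 and s = (7/13)/(3/13) = 7/3. Since 7/3 ≥ 1, the smallest root in [0, 1] is s = 1.)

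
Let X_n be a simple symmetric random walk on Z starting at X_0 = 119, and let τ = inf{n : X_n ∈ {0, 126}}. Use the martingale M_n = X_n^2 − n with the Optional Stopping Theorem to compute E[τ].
E[τ] = 833

M_n = X_n^2 − n is a martingale (since E[X_{n+1}^2 | F_n] = X_n^2 + 1). By OST (τ has finite mean in a bounded region), E[M_τ] = E[M_0] = X_0^2 − 0 = 119^2 = 14161. Also E[M_τ] = E[X_τ^2] − E[τ]. The walk exits at 0 or 126, with P(hit 126 first) = 119/126, so E[X_τ^2] = 126^2 · 119/126 + 0 = 14994. Thus E[τ] = E[X_τ^2] − E[M_τ] = 14994 − 14161 = 833 = 119(126 − 119) = 833.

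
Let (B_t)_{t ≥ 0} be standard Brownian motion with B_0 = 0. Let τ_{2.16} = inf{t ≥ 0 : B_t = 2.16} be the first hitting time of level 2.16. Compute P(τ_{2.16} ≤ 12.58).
P(τ_{2.16} ≤ 12.58) = 2(1 − Φ(2.16/√12.58)) = 2(1 − Φ(0.6090)) ≈ 0.5425

By the reflection principle for standard BM, P(τ_b ≤ t) = 2 · P(B_t ≥ b). Since B_t ~ N(0, t), P(B_t ≥ 2.16) = 1 − Φ(2.16/√t) = 1 − Φ(2.16/√12.58) = 1 − Φ(0.6090) ≈ 0.27126. Doubling: P(τ_{2.16} ≤ 12.58) ≈ 2 · 0.27126 = 0.54252 ≈ 0.5425.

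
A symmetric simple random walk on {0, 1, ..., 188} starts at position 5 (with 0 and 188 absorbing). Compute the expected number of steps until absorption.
E[τ | X_0 = 5] = 915

Let v_k = E[τ | X_0 = k]. Boundary: v_0 = v_188 = 0. Recurrence: v_k = 1 + (v_{k-1} + v_{k+1})/2 for 1 ≤ k ≤ 187. The particular solution to v_k − (v_{k-1} + v_{k+1})/2 = 1 is v_k = −k^2. Adding homogeneous solution A + B k and matching boundaries gives v_k = k (188 − k). Substituting k = 5: v_5 = 5 · 183 = 915.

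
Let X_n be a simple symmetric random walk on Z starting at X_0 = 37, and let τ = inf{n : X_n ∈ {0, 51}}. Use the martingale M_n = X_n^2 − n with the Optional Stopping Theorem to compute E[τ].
E[τ] = 518

M_n = X_n^2 − n is a martingale (since E[X_{n+1}^2 | F_n] = X_n^2 + 1). By OST (τ has finite mean in a bounded region), E[M_τ] = E[M_0] = X_0^2 − 0 = 37^2 = 1369. Also E[M_τ] = E[X_τ^2] − E[τ]. The walk exits at 0 or 51, with P(hit 51 first) = 37/51, so E[X_τ^2] = 51^2 · 37/51 + 0 = 1887. Thus E[τ] = E[X_τ^2] − E[M_τ] = 1887 − 1369 = 518 = 37(51 − 37) = 518.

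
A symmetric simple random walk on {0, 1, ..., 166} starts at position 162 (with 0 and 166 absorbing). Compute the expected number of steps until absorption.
E[τ | X_0 = 162] = 648

Let v_k = E[τ | X_0 = k]. Boundary: v_0 = v_166 = 0. Recurrence: v_k = 1 + (v_{k-1} + v_{k+1})/2 for 1 ≤ k ≤ 165. The particular solution to v_k − (v_{k-1} + v_{k+1})/2 = 1 is v_k = −k^2. Adding homogeneous solution A + B k and matching boundaries gives v_k = k (166 − k). Substituting k = 162: v_162 = 162 · 4 = 648.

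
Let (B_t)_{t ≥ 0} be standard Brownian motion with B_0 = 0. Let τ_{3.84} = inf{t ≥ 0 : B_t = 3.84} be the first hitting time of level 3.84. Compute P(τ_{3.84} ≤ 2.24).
P(τ_{3.84} ≤ 2.24) = 2(1 − Φ(3.84/√2.24)) = 2(1 − Φ(2.5657)) ≈ 0.0103

By the reflection principle for standard BM, P(τ_b ≤ t) = 2 · P(B_t ≥ b). Since B_t ~ N(0, t), P(B_t ≥ 3.84) = 1 − Φ(3.84/√t) = 1 − Φ(3.84/√2.24) = 1 − Φ(2.5657) ≈ 0.00515. Doubling: P(τ_{3.84} ≤ 2.24) ≈ 2 · 0.00515 = 0.01030 ≈ 0.0103.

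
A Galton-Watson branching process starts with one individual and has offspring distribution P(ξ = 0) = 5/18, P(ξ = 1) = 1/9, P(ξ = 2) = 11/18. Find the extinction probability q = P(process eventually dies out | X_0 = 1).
q = 5/11

The pgf is f(s) = 5/18 + 1/9·s + 11/18·s². The extinction probability q is the smallest fixed point of f in [0, 1]. Setting s = f(s):
  11/18·s² + (1/9 − 1)·s + 5/18 = 0
  11/18·s² − (5/18 + 11/18)·s + 5/18 = 0
which factors as (s − 1)·(11/18·s − 5/18) = 0, giving roots s = 1 and s = (5/18)/(11/18) = 5/11.
Mean offspring μ = 1/9 + 2·11/18 = 4/3 > 1 (supercritical), so q < 1. The extinction probability is the smaller root: q = (5/18)/(11/18) = 5/11.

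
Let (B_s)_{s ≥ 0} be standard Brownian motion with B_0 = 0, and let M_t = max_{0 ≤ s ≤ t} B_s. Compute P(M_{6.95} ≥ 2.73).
P(M_{6.95} ≥ 2.73) = 2·P(B_{6.95} ≥ 2.73) = 2(1 − Φ(2.73/√6.95)) ≈ 0.3004

By the reflection principle for Brownian motion, P(M_t ≥ a) = 2 · P(B_t ≥ a) for a ≥ 0. Since B_t ~ N(0, t), P(B_t ≥ 2.73) = 1 − Φ(2.73/√t) = 1 − Φ(2.73/√6.95) = 1 − Φ(1.0355). So
  P(M_{6.95} ≥ 2.73) = 2(1 − Φ(1.0355)) ≈ 0.3004.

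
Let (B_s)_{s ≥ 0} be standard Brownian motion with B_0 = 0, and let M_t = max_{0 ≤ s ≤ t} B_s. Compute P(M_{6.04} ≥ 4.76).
P(M_{6.04} ≥ 4.76) = 2·P(B_{6.04} ≥ 4.76) = 2(1 − Φ(4.76/√6.04)) ≈ 0.0528

By the reflection principle for Brownian motion, P(M_t ≥ a) = 2 · P(B_t ≥ a) for a ≥ 0. Since B_t ~ N(0, t), P(B_t ≥ 4.76) = 1 − Φ(4.76/√t) = 1 − Φ(4.76/√6.04) = 1 − Φ(1.9368). So
  P(M_{6.04} ≥ 4.76) = 2(1 − Φ(1.9368)) ≈ 0.0528.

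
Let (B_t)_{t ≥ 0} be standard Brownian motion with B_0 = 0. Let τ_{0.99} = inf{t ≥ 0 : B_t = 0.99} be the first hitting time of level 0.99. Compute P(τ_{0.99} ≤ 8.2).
P(τ_{0.99} ≤ 8.2) = 2(1 − Φ(0.99/√8.2)) = 2(1 − Φ(0.3457)) ≈ 0.7296

By the reflection principle for standard BM, P(τ_b ≤ t) = 2 · P(B_t ≥ b). Since B_t ~ N(0, t), P(B_t ≥ 0.99) = 1 − Φ(0.99/√t) = 1 − Φ(0.99/√8.2) = 1 − Φ(0.3457) ≈ 0.36478. Doubling: P(τ_{0.99} ≤ 8.2) ≈ 2 · 0.36478 = 0.72956 ≈ 0.7296.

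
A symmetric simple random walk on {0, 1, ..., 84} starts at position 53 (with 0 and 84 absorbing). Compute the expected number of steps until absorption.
E[τ | X_0 = 53] = 1643

Let v_k = E[τ | X_0 = k]. Boundary: v_0 = v_84 = 0. Recurrence: v_k = 1 + (v_{k-1} + v_{k+1})/2 for 1 ≤ k ≤ 83. The particular solution to v_k − (v_{k-1} + v_{k+1})/2 = 1 is v_k = −k^2. Adding homogeneous solution A + B k and matching boundaries gives v_k = k (84 − k). Substituting k = 53: v_53 = 53 · 31 = 1643.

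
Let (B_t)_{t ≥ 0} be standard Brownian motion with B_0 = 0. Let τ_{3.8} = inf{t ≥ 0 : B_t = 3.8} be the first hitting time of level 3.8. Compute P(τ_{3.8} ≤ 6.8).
P(τ_{3.8} ≤ 6.8) = 2(1 − Φ(3.8/√6.8)) = 2(1 − Φ(1.4572)) ≈ 0.1451

By the reflection principle for standard BM, P(τ_b ≤ t) = 2 · P(B_t ≥ b). Since B_t ~ N(0, t), P(B_t ≥ 3.8) = 1 − Φ(3.8/√t) = 1 − Φ(3.8/√6.8) = 1 − Φ(1.4572) ≈ 0.07253. Doubling: P(τ_{3.8} ≤ 6.8) ≈ 2 · 0.07253 = 0.14506 ≈ 0.1451.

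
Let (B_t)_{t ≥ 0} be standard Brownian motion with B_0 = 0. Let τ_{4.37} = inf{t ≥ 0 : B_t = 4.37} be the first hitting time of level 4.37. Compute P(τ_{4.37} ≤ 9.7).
P(τ_{4.37} ≤ 9.7) = 2(1 − Φ(4.37/√9.7)) = 2(1 − Φ(1.4031)) ≈ 0.1606

By the reflection principle for standard BM, P(τ_b ≤ t) = 2 · P(B_t ≥ b). Since B_t ~ N(0, t), P(B_t ≥ 4.37) = 1 − Φ(4.37/√t) = 1 − Φ(4.37/√9.7) = 1 − Φ(1.4031) ≈ 0.08029. Doubling: P(τ_{4.37} ≤ 9.7) ≈ 2 · 0.08029 = 0.16058 ≈ 0.1606.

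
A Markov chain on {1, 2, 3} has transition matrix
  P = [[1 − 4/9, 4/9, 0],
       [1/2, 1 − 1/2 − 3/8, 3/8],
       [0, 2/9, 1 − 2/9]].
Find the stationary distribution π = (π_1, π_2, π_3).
π = (18/61, 16/61, 27/61)

This is a birth-death chain on three states, which satisfies detailed balance: π_1 · P_{12} = π_2 · P_{21} and π_2 · P_{23} = π_3 · P_{32}.
From π_1 · 4/9 = π_2 · 1/2: π_2/π_1 = (4/9)/(1/2) = 8/9.
From π_2 · 3/8 = π_3 · 2/9: π_3/π_2 = (3/8)/(2/9) = 27/16.
Take π_1 proportional to 1; then unnormalized π = (1, 8/9, 3/2). Normalize by dividing by the sum 61/18:
  π = (18/61, 16/61, 27/61).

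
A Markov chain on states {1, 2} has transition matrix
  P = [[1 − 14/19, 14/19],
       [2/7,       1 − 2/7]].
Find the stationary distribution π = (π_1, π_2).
π_1 = 19/68, π_2 = 49/68

Solve πP = π with π_1 + π_2 = 1. From πP = π: π_1 · (1 − 14/19) + π_2 · 2/7 = π_1 ⇒ π_2 · 2/7 = π_1 · 14/19 ⇒ π_2/π_1 = (14/19)/(2/7) = 49/19. Together with π_1 + π_2 = 1:
  π_1 = (2/7)/(14/19 + 2/7) = (2/7)/(136/133) = 19/68,
  π_2 = (14/19)/(14/19 + 2/7) = (14/19)/(136/133) = 49/68.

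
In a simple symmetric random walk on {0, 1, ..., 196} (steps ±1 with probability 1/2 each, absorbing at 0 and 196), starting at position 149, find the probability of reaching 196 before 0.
P(hit 196 before 0) = 149/196

Let u_k = P(hit 196 before 0 | start at k). Then u_0 = 0, u_196 = 1, and u_k = u_{k-1}/2 + u_{k+1}/2 for 1 ≤ k ≤ 195. This harmonic recurrence is solved by u_k = k/196, giving u_149 = 149/196.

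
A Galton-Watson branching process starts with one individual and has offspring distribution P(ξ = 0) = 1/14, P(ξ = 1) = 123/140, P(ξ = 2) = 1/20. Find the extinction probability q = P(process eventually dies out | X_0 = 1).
q = 1

Mean offspring μ = 0·1/14 + 1·123/140 + 2·1/20 = 137/140 ≤ 1. For μ ≤ 1 with offspring not concentrated at 1, the Galton-Watson process goes extinct almost surely, so q = 1.
(Algebraic check: The pgf is f(s) = 1/14 + 123/140·s + 1/20·s². The extinction probability q is the smallest fixed point of f in [0, 1]. Setting s = f(s):
  1/20·s² + (123/140 − 1)·s + 1/14 = 0
  1/20·s² − (1/14 + 1/20)·s + 1/14 = 0
which factors as (s − 1)·(1/20·s − 1/14) = 0, giving roots s = 1 and s = (1/14)/(1/20) = 10/7. Since 10/7 ≥ 1, the smallest root in [0, 1] is s = 1.)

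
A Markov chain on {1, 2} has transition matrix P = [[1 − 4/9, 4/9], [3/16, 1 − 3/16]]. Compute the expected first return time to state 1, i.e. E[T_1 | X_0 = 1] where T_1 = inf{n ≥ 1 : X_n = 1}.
E[T_1 | X_0 = 1] = 1/π_1 = 91/27

For an irreducible recurrent Markov chain with stationary distribution π, E[T_i | X_0 = i] = 1/π_i (Kac's formula). Here π_1 = (3/16)/(4/9 + 3/16) = (3/16)/(91/144) = 27/91, so E[T_1 | X_0 = 1] = 1/π_1 = (4/9 + 3/16)/(3/16) = (91/144)/(3/16) = 91/27.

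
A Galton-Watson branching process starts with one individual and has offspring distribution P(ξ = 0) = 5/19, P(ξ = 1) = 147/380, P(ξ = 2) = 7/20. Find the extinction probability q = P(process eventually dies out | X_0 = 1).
q = 100/133

The pgf is f(s) = 5/19 + 147/380·s + 7/20·s². The extinction probability q is the smallest fixed point of f in [0, 1]. Setting s = f(s):
  7/20·s² + (147/380 − 1)·s + 5/19 = 0
  7/20·s² − (5/19 + 7/20)·s + 5/19 = 0
which factors as (s − 1)·(7/20·s − 5/19) = 0, giving roots s = 1 and s = (5/19)/(7/20) = 100/133.
Mean offspring μ = 147/380 + 2·7/20 = 413/380 > 1 (supercritical), so q < 1. The extinction probability is the smaller root: q = (5/19)/(7/20) = 100/133.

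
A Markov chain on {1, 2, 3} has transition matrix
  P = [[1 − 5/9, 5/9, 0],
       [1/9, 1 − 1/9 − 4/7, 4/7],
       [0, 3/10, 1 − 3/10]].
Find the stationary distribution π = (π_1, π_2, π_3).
π = (21/326, 105/326, 100/163)

This is a birth-death chain on three states, which satisfies detailed balance: π_1 · P_{12} = π_2 · P_{21} and π_2 · P_{23} = π_3 · P_{32}.
From π_1 · 5/9 = π_2 · 1/9: π_2/π_1 = (5/9)/(1/9) = 5.
From π_2 · 4/7 = π_3 · 3/10: π_3/π_2 = (4/7)/(3/10) = 40/21.
Take π_1 proportional to 1; then unnormalized π = (1, 5, 200/21). Normalize by dividing by the sum 326/21:
  π = (21/326, 105/326, 100/163).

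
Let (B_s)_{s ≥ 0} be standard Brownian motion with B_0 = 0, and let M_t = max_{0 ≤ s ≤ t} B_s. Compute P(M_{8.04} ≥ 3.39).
P(M_{8.04} ≥ 3.39) = 2·P(B_{8.04} ≥ 3.39) = 2(1 − Φ(3.39/√8.04)) ≈ 0.2319

By the reflection principle for Brownian motion, P(M_t ≥ a) = 2 · P(B_t ≥ a) for a ≥ 0. Since B_t ~ N(0, t), P(B_t ≥ 3.39) = 1 − Φ(3.39/√t) = 1 − Φ(3.39/√8.04) = 1 − Φ(1.1956). So
  P(M_{8.04} ≥ 3.39) = 2(1 − Φ(1.1956)) ≈ 0.2319.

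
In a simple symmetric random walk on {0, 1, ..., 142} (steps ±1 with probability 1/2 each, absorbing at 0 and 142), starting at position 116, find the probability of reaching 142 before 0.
P(hit 142 before 0) = 116/142 = 58/71

Let u_k = P(hit 142 before 0 | start at k). Then u_0 = 0, u_142 = 1, and u_k = u_{k-1}/2 + u_{k+1}/2 for 1 ≤ k ≤ 141. This harmonic recurrence is solved by u_k = k/142, giving u_116 = 116/142 = 58/71.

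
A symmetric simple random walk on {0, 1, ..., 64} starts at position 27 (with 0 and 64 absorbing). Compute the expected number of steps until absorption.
E[τ | X_0 = 27] = 999

Let v_k = E[τ | X_0 = k]. Boundary: v_0 = v_64 = 0. Recurrence: v_k = 1 + (v_{k-1} + v_{k+1})/2 for 1 ≤ k ≤ 63. The particular solution to v_k − (v_{k-1} + v_{k+1})/2 = 1 is v_k = −k^2. Adding homogeneous solution A + B k and matching boundaries gives v_k = k (64 − k). Substituting k = 27: v_27 = 27 · 37 = 999.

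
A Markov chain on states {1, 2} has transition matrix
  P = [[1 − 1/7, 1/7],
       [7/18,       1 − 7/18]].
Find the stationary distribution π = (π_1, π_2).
π_1 = 49/67, π_2 = 18/67

Solve πP = π with π_1 + π_2 = 1. From πP = π: π_1 · (1 − 1/7) + π_2 · 7/18 = π_1 ⇒ π_2 · 7/18 = π_1 · 1/7 ⇒ π_2/π_1 = (1/7)/(7/18) = 18/49. Together with π_1 + π_2 = 1:
  π_1 = (7/18)/(1/7 + 7/18) = (7/18)/(67/126) = 49/67,
  π_2 = (1/7)/(1/7 + 7/18) = (1/7)/(67/126) = 18/67.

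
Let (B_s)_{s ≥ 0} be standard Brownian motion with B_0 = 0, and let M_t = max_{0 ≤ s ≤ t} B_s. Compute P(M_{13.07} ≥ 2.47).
P(M_{13.07} ≥ 2.47) = 2·P(B_{13.07} ≥ 2.47) = 2(1 − Φ(2.47/√13.07)) ≈ 0.4945

By the reflection principle for Brownian motion, P(M_t ≥ a) = 2 · P(B_t ≥ a) for a ≥ 0. Since B_t ~ N(0, t), P(B_t ≥ 2.47) = 1 − Φ(2.47/√t) = 1 − Φ(2.47/√13.07) = 1 − Φ(0.6832). So
  P(M_{13.07} ≥ 2.47) = 2(1 − Φ(0.6832)) ≈ 0.4945.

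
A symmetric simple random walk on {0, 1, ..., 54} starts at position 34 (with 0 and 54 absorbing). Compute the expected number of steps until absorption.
E[τ | X_0 = 34] = 680

Let v_k = E[τ | X_0 = k]. Boundary: v_0 = v_54 = 0. Recurrence: v_k = 1 + (v_{k-1} + v_{k+1})/2 for 1 ≤ k ≤ 53. The particular solution to v_k − (v_{k-1} + v_{k+1})/2 = 1 is v_k = −k^2. Adding homogeneous solution A + B k and matching boundaries gives v_k = k (54 − k). Substituting k = 34: v_34 = 34 · 20 = 680.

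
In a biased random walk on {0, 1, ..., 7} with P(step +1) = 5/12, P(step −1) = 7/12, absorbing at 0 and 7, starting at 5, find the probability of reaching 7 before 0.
P(hit 7 before 0) = (1 − (7/5)^5) / (1 − (7/5)^7) = 171025/372709

Let u_k denote P(reach 7 before 0 | start at k). Boundary: u_0 = 0, u_7 = 1. Recurrence: u_k = 5/12·u_{k+1} + 7/12·u_{k-1} for 1 ≤ k ≤ 6. Try u_k = A + B·r^k with r = q/p = (7/12)/(5/12) = 7/5. Substitution satisfies the recurrence; boundary conditions give:
  u_k = (1 − r^k) / (1 − r^N) = (1 − (7/5)^5) / (1 − (7/5)^7) = 171025/372709.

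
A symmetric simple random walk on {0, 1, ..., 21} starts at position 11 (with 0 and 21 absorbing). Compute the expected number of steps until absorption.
E[τ | X_0 = 11] = 110

Let v_k = E[τ | X_0 = k]. Boundary: v_0 = v_21 = 0. Recurrence: v_k = 1 + (v_{k-1} + v_{k+1})/2 for 1 ≤ k ≤ 20. The particular solution to v_k − (v_{k-1} + v_{k+1})/2 = 1 is v_k = −k^2. Adding homogeneous solution A + B k and matching boundaries gives v_k = k (21 − k). Substituting k = 11: v_11 = 11 · 10 = 110.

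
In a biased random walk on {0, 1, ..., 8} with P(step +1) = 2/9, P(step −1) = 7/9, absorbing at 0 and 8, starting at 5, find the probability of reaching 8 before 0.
P(hit 8 before 0) = (1 − (7/2)^5) / (1 − (7/2)^8) = 26840/1152909

Let u_k denote P(reach 8 before 0 | start at k). Boundary: u_0 = 0, u_8 = 1. Recurrence: u_k = 2/9·u_{k+1} + 7/9·u_{k-1} for 1 ≤ k ≤ 7. Try u_k = A + B·r^k with r = q/p = (7/9)/(2/9) = 7/2. Substitution satisfies the recurrence; boundary conditions give:
  u_k = (1 − r^k) / (1 − r^N) = (1 − (7/2)^5) / (1 − (7/2)^8) = 26840/1152909.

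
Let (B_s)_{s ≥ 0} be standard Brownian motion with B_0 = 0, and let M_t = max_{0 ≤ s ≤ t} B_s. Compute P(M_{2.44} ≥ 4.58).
P(M_{2.44} ≥ 4.58) = 2·P(B_{2.44} ≥ 4.58) = 2(1 − Φ(4.58/√2.44)) ≈ 0.0034

By the reflection principle for Brownian motion, P(M_t ≥ a) = 2 · P(B_t ≥ a) for a ≥ 0. Since B_t ~ N(0, t), P(B_t ≥ 4.58) = 1 − Φ(4.58/√t) = 1 − Φ(4.58/√2.44) = 1 − Φ(2.9320). So
  P(M_{2.44} ≥ 4.58) = 2(1 − Φ(2.9320)) ≈ 0.0034.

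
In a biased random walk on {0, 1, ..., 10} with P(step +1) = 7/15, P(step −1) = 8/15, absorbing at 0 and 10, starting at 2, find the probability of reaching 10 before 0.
P(hit 10 before 0) = (1 − (8/7)^2) / (1 − (8/7)^10) = 5764801/52751105

Let u_k denote P(reach 10 before 0 | start at k). Boundary: u_0 = 0, u_10 = 1. Recurrence: u_k = 7/15·u_{k+1} + 8/15·u_{k-1} for 1 ≤ k ≤ 9. Try u_k = A + B·r^k with r = q/p = (8/15)/(7/15) = 8/7. Substitution satisfies the recurrence; boundary conditions give:
  u_k = (1 − r^k) / (1 − r^N) = (1 − (8/7)^2) / (1 − (8/7)^10) = 5764801/52751105.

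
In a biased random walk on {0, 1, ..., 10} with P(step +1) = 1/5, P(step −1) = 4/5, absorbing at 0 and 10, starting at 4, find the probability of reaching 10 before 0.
P(hit 10 before 0) = (1 − (4)^4) / (1 − (4)^10) = 17/69905

Let u_k denote P(reach 10 before 0 | start at k). Boundary: u_0 = 0, u_10 = 1. Recurrence: u_k = 1/5·u_{k+1} + 4/5·u_{k-1} for 1 ≤ k ≤ 9. Try u_k = A + B·r^k with r = q/p = (4/5)/(1/5) = 4. Substitution satisfies the recurrence; boundary conditions give:
  u_k = (1 − r^k) / (1 − r^N) = (1 − (4)^4) / (1 − (4)^10) = 17/69905.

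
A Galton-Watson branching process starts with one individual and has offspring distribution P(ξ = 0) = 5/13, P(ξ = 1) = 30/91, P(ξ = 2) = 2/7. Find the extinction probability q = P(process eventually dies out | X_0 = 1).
q = 1

Mean offspring μ = 0·5/13 + 1·30/91 + 2·2/7 = 82/91 ≤ 1. For μ ≤ 1 with offspring not concentrated at 1, the Galton-Watson process goes extinct almost surely, so q = 1.
(Algebraic check: The pgf is f(s) = 5/13 + 30/91·s + 2/7·s². The extinction probability q is the smallest fixed point of f in [0, 1]. Setting s = f(s):
  2/7·s² + (30/91 − 1)·s + 5/13 = 0
  2/7·s² − (5/13 + 2/7)·s + 5/13 = 0
which factors as (s − 1)·(2/7·s − 5/13) = 0, giving roots s = 1 and s = (5/13)/(2/7) = 35/26. Since 35/26 ≥ 1, the smallest root in [0, 1] is s = 1.)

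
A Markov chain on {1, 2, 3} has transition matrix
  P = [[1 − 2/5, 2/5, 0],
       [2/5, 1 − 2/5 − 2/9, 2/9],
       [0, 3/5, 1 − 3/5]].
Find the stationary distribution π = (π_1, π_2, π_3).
π = (27/64, 27/64, 5/32)

This is a birth-death chain on three states, which satisfies detailed balance: π_1 · P_{12} = π_2 · P_{21} and π_2 · P_{23} = π_3 · P_{32}.
From π_1 · 2/5 = π_2 · 2/5: π_2/π_1 = (2/5)/(2/5) = 1.
From π_2 · 2/9 = π_3 · 3/5: π_3/π_2 = (2/9)/(3/5) = 10/27.
Take π_1 proportional to 1; then unnormalized π = (1, 1, 10/27). Normalize by dividing by the sum 64/27:
  π = (27/64, 27/64, 5/32).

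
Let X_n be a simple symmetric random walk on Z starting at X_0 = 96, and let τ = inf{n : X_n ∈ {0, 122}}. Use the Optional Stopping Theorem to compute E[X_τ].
E[X_τ] = 96

X_n is a martingale and τ is a bounded-mean stopping time (indeed τ is finite a.s. with bounded expectation since the walk is in a bounded region). By the OST, E[X_τ] = E[X_0] = 96. Equivalently: E[X_τ] = 122 · P(hit 122 first) + 0 · P(hit 0 first) = 122 · (96/122) = 96.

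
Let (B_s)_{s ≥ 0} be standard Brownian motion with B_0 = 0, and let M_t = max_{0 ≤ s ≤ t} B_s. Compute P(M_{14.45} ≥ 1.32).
P(M_{14.45} ≥ 1.32) = 2·P(B_{14.45} ≥ 1.32) = 2(1 − Φ(1.32/√14.45)) ≈ 0.7284

By the reflection principle for Brownian motion, P(M_t ≥ a) = 2 · P(B_t ≥ a) for a ≥ 0. Since B_t ~ N(0, t), P(B_t ≥ 1.32) = 1 − Φ(1.32/√t) = 1 − Φ(1.32/√14.45) = 1 − Φ(0.3472). So
  P(M_{14.45} ≥ 1.32) = 2(1 − Φ(0.3472)) ≈ 0.7284.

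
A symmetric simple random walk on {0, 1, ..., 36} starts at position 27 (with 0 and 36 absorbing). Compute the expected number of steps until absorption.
E[τ | X_0 = 27] = 243

Let v_k = E[τ | X_0 = k]. Boundary: v_0 = v_36 = 0. Recurrence: v_k = 1 + (v_{k-1} + v_{k+1})/2 for 1 ≤ k ≤ 35. The particular solution to v_k − (v_{k-1} + v_{k+1})/2 = 1 is v_k = −k^2. Adding homogeneous solution A + B k and matching boundaries gives v_k = k (36 − k). Substituting k = 27: v_27 = 27 · 9 = 243.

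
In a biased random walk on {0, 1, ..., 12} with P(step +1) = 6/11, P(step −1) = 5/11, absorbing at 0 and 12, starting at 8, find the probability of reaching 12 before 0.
P(hit 12 before 0) = (1 − (5/6)^8) / (1 − (5/6)^12) = 2489616/2880241

Let u_k denote P(reach 12 before 0 | start at k). Boundary: u_0 = 0, u_12 = 1. Recurrence: u_k = 6/11·u_{k+1} + 5/11·u_{k-1} for 1 ≤ k ≤ 11. Try u_k = A + B·r^k with r = q/p = (5/11)/(6/11) = 5/6. Substitution satisfies the recurrence; boundary conditions give:
  u_k = (1 − r^k) / (1 − r^N) = (1 − (5/6)^8) / (1 − (5/6)^12) = 2489616/2880241.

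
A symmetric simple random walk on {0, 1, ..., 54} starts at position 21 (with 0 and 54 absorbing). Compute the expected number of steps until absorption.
E[τ | X_0 = 21] = 693

Let v_k = E[τ | X_0 = k]. Boundary: v_0 = v_54 = 0. Recurrence: v_k = 1 + (v_{k-1} + v_{k+1})/2 for 1 ≤ k ≤ 53. The particular solution to v_k − (v_{k-1} + v_{k+1})/2 = 1 is v_k = −k^2. Adding homogeneous solution A + B k and matching boundaries gives v_k = k (54 − k). Substituting k = 21: v_21 = 21 · 33 = 693.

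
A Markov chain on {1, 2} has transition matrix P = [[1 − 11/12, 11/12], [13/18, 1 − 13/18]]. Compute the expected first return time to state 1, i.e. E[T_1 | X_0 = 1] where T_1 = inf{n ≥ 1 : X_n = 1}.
E[T_1 | X_0 = 1] = 1/π_1 = 59/26

For an irreducible recurrent Markov chain with stationary distribution π, E[T_i | X_0 = i] = 1/π_i (Kac's formula). Here π_1 = (13/18)/(11/12 + 13/18) = (13/18)/(59/36) = 26/59, so E[T_1 | X_0 = 1] = 1/π_1 = (11/12 + 13/18)/(13/18) = (59/36)/(13/18) = 59/26.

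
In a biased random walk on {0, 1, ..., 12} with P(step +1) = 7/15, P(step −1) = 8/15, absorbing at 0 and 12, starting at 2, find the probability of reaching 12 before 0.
P(hit 12 before 0) = (1 − (8/7)^2) / (1 − (8/7)^12) = 282475249/3658545969

Let u_k denote P(reach 12 before 0 | start at k). Boundary: u_0 = 0, u_12 = 1. Recurrence: u_k = 7/15·u_{k+1} + 8/15·u_{k-1} for 1 ≤ k ≤ 11. Try u_k = A + B·r^k with r = q/p = (8/15)/(7/15) = 8/7. Substitution satisfies the recurrence; boundary conditions give:
  u_k = (1 − r^k) / (1 − r^N) = (1 − (8/7)^2) / (1 − (8/7)^12) = 282475249/3658545969.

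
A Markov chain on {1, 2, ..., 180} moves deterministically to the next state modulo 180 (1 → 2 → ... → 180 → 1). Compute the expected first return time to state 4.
E[T_4 | X_0 = 4] = 180

The chain cycles deterministically, so starting at state 4 it returns in exactly 180 steps. Equivalently, the stationary distribution is uniform π_j = 1/180 for every state j, so by Kac's formula E[T_4] = 1/π_4 = 180.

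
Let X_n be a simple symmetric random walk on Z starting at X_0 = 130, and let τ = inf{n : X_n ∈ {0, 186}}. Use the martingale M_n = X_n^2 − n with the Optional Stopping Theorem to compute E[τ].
E[τ] = 7280

M_n = X_n^2 − n is a martingale (since E[X_{n+1}^2 | F_n] = X_n^2 + 1). By OST (τ has finite mean in a bounded region), E[M_τ] = E[M_0] = X_0^2 − 0 = 130^2 = 16900. Also E[M_τ] = E[X_τ^2] − E[τ]. The walk exits at 0 or 186, with P(hit 186 first) = 130/186, so E[X_τ^2] = 186^2 · 130/186 + 0 = 24180. Thus E[τ] = E[X_τ^2] − E[M_τ] = 24180 − 16900 = 7280 = 130(186 − 130) = 7280.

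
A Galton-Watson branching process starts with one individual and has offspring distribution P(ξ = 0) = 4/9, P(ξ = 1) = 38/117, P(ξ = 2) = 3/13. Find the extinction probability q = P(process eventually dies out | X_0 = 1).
q = 1

Mean offspring μ = 0·4/9 + 1·38/117 + 2·3/13 = 92/117 ≤ 1. For μ ≤ 1 with offspring not concentrated at 1, the Galton-Watson process goes extinct almost surely, so q = 1.
(Algebraic check: The pgf is f(s) = 4/9 + 38/117·s + 3/13·s². The extinction probability q is the smallest fixed point of f in [0, 1]. Setting s = f(s):
  3/13·s² + (38/117 − 1)·s + 4/9 = 0
  3/13·s² − (4/9 + 3/13)·s + 4/9 = 0
which factors as (s − 1)·(3/13·s − 4/9) = 0, giving roots s = 1 and s = (4/9)/(3/13) = 52/27. Since 52/27 ≥ 1, the smallest root in [0, 1] is s = 1.)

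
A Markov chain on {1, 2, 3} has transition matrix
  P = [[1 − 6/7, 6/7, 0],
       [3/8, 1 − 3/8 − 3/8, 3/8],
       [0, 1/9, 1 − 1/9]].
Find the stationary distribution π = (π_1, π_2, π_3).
π = (1/11, 16/77, 54/77)

This is a birth-death chain on three states, which satisfies detailed balance: π_1 · P_{12} = π_2 · P_{21} and π_2 · P_{23} = π_3 · P_{32}.
From π_1 · 6/7 = π_2 · 3/8: π_2/π_1 = (6/7)/(3/8) = 16/7.
From π_2 · 3/8 = π_3 · 1/9: π_3/π_2 = (3/8)/(1/9) = 27/8.
Take π_1 proportional to 1; then unnormalized π = (1, 16/7, 54/7). Normalize by dividing by the sum 11:
  π = (1/11, 16/77, 54/77).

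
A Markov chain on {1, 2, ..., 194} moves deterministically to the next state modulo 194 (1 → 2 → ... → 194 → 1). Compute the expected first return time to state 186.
E[T_186 | X_0 = 186] = 194

The chain cycles deterministically, so starting at state 186 it returns in exactly 194 steps. Equivalently, the stationary distribution is uniform π_j = 1/194 for every state j, so by Kac's formula E[T_186] = 1/π_186 = 194.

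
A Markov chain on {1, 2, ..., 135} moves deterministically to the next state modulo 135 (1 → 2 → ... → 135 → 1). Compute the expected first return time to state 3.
E[T_3 | X_0 = 3] = 135

The chain cycles deterministically, so starting at state 3 it returns in exactly 135 steps. Equivalently, the stationary distribution is uniform π_j = 1/135 for every state j, so by Kac's formula E[T_3] = 1/π_3 = 135.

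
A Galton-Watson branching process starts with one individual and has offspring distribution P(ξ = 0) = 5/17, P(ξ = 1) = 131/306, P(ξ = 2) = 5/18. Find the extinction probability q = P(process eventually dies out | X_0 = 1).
q = 1

Mean offspring μ = 0·5/17 + 1·131/306 + 2·5/18 = 301/306 ≤ 1. For μ ≤ 1 with offspring not concentrated at 1, the Galton-Watson process goes extinct almost surely, so q = 1.
(Algebraic check: The pgf is f(s) = 5/17 + 131/306·s + 5/18·s². The extinction probability q is the smallest fixed point of f in [0, 1]. Setting s = f(s):
  5/18·s² + (131/306 − 1)·s + 5/17 = 0
  5/18·s² − (5/17 + 5/18)·s + 5/17 = 0
which factors as (s − 1)·(5/18·s − 5/17) = 0, giving roots s = 1 and s = (5/17)/(5/18) = 18/17. Since 18/17 ≥ 1, the smallest root in [0, 1] is s = 1.)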